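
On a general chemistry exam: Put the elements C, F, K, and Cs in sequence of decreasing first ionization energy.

F, C, K, Cs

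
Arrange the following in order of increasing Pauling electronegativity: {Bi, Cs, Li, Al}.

Cs, Li, Al, Bi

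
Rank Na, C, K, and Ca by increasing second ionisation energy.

Ca < C < K < Na

IE_2 is the cost of taking one more electron from the +1 cation: Na⁺ is the bare [Ne] core; C⁺ still has 3 valence electrons; K⁺ is the bare [Ar] core; Ca⁺ still has 1 valence electron.
Pulling an electron out of a noble-gas core costs far more than removing a remaining valence electron, so K and Na sit at the high end of IE_2.
Valence configurations: C⁺ [He]2s²2p¹, Ca⁺ [Ar]4s¹.
The numbers (kJ/mol): Na 4562, C 2353, K 3052, Ca 1145.
So the second ionization energies run Ca < C < K < Na.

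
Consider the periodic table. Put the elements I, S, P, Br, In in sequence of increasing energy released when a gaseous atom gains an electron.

In < P < S < I < Br

Adding an electron releases more energy for atoms nearer the top right (short of the noble gases).
Here both period and group differ, so the two effects have to be weighed against each other.
P > In: both effects reinforce here, so P is clearly the higher of the two.
S > P: S lies to the right of P in period 3, so the across-period effect alone puts S higher.
I > S: the two effects oppose for this pair; the across-period effect wins (295 vs 200 kJ/mol).
Br > I: they share group 17; the group trend gives Br the larger value.
For reference (kJ/mol): P 72, S 200, Br 325, In 29, I 295.
So from lowest to highest: In < P < S < I < Br.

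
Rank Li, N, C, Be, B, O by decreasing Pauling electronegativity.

O > N > C > B > Be > Li

Li is in period 2, group 1; Be is in period 2, group 2; B is in period 2, group 13; C is in period 2, group 14; N is in period 2, group 15; O is in period 2, group 16.
EN rises left→right (higher Z_eff, smaller atoms) and falls top→bottom (larger, more shielded atoms).
All lie in period 2, so electronegativity increases left to right.
So from highest to lowest: O > N > C > B > Be > Li.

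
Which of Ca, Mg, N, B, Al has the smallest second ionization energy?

The second ionization energy removes an electron from the +1 ion. For each element: Ca⁺ still has 1 valence electron; Mg⁺ still has 1 valence electron; N⁺ still has 4 valence electrons; B⁺ still has 2 valence electrons; Al⁺ still has 2 valence electrons.
All are still removing valence electrons, so compare the +1 ions as you would atoms: IE_2 generally rises across a period (higher Z_eff) and falls down a group (larger shell), subject to the usual subshell exceptions.
Valence configurations: Ca⁺ [Ar]4s¹, Mg⁺ [Ne]3s¹, N⁺ [He]2s²2p², B⁺ [He]2s², Al⁺ [Ne]3s².
Tabulated IE_2 (kJ/mol): Ca 1145, Mg 1451, N 2856, B 2427, Al 1817.
Putting it together, IE_2: Ca < Mg < Al < B < N.

Ca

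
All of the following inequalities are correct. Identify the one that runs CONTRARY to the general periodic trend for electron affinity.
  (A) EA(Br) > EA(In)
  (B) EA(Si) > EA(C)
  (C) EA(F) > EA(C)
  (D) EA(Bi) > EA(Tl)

(B)

The general trend: electron affinity increases across a period and decreases down a group.
(A) Br (period 4, group 17) vs In (period 5, group 13): the stated order agrees with the simple trend.
(B) Si (period 3, group 14) vs C (period 2, group 14): the stated order contradicts the simple trend.
(C) F (period 2, group 17) vs C (period 2, group 14): the stated order agrees with the simple trend.
(D) Bi (period 6, group 15) vs Tl (period 6, group 13): the stated order agrees with the simple trend.
The exception is (B): Si's larger, more diffuse 3p orbitals accept an added electron slightly more readily than C's compact 2p.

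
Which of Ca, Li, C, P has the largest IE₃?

Li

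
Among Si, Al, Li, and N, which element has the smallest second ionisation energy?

Si

Consider each +1 ion: Si⁺ still has 3 valence electrons; Al⁺ still has 2 valence electrons; Li⁺ is the bare [He] core; N⁺ still has 4 valence electrons.
Breaking into a closed-shell core is much more expensive than removing a leftover valence electron — Li has the largest IE_2 here.
Valence configurations: Si⁺ [Ne]3s²3p¹, Al⁺ [Ne]3s², N⁺ [He]2s²2p².
Si⁺ loses a lone 3p electron whereas Al⁺ must break into a filled 3s² pair, so IE_2(Al) > IE_2(Si) even though Si has the higher nuclear charge.
Approximate IE_2 values (kJ/mol): Si 1577, Al 1817, Li 7298, N 2856.
Hence IE_2: Si < Al < N < Li.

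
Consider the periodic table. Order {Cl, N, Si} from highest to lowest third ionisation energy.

Consider each +2 ion: Cl²⁺ still has 5 valence electrons; N²⁺ still has 3 valence electrons; Si²⁺ still has 2 valence electrons.
All are still removing valence electrons, so compare the +2 ions as you would atoms: IE_3 generally rises across a period (higher Z_eff) and falls down a group (larger shell), subject to the usual subshell exceptions.
Valence configurations: Cl²⁺ [Ne]3s²3p³, N²⁺ [He]2s²2p¹, Si²⁺ [Ne]3s².
The numbers (kJ/mol): Cl 3822, N 4578, Si 3232.
Hence IE_3: Si < Cl < N.

N > Cl > Si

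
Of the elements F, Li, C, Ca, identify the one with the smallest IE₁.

Li is in period 2, group 1; C is in period 2, group 14; F is in period 2, group 17; Ca is in period 4, group 2.
IE₁ increases left→right with effective nuclear charge and decreases top→bottom as the valence shell moves farther out.
These span different periods and groups, so the two trends combine.
Ca > Li: period and group pull opposite ways; the across-period shift dominates (590 vs 520 kJ/mol).
C > Ca: relative to Ca, both the across-period and down-group shifts push C's first ionization energy up.
F > C: both are in period 2; the period trend gives F the larger value.
For reference (kJ/mol): Li 520, C 1086, F 1681, Ca 590.
The smallest IE₁ among these belongs to Li.

Li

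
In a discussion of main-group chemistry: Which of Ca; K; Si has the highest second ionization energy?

Consider each +1 ion: Ca⁺ still has 1 valence electron; K⁺ is the bare [Ar] core; Si⁺ still has 3 valence electrons.
Core electrons are held far more tightly than valence electrons, so K tops the IE_2 order.
Valence configurations: Ca⁺ [Ar]4s¹, Si⁺ [Ne]3s²3p¹.
Approximate IE_2 values (kJ/mol): Ca 1145, K 3052, Si 1577.
Hence IE_2: Ca < Si < K.

K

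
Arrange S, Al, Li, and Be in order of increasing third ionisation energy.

Al < S < Li < Be

After 2 electrons have been removed, what remains? S²⁺ still has 4 valence electrons; Al²⁺ still has 1 valence electron; Li²⁺ is already 1 electron into the core; Be²⁺ is the bare [He] core.
Core electrons are held far more tightly than valence electrons, so Li and Be top the IE_3 order.
Valence configurations: S²⁺ [Ne]3s²3p², Al²⁺ [Ne]3s¹.
The numbers (kJ/mol): S 3357, Al 2745, Li 11815, Be 14849.
Hence IE_3: Al < S < Li < Be.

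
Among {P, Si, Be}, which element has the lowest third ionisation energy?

P

After 2 electrons have been removed, what remains? P²⁺ still has 3 valence electrons; Si²⁺ still has 2 valence electrons; Be²⁺ is the bare [He] core.
Breaking into a closed-shell core is much more expensive than removing a leftover valence electron — Be has the largest IE_3 here.
Valence configurations: P²⁺ [Ne]3s²3p¹, Si²⁺ [Ne]3s².
P²⁺ loses a lone 3p electron whereas Si²⁺ must break into a filled 3s² pair, so IE_3(Si) > IE_3(P) even though P has the higher nuclear charge.
Approximate IE_3 values (kJ/mol): P 2914, Si 3232, Be 14849.
So the third ionization energies run P < Si < Be.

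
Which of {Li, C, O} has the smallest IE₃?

The third ionization energy removes an electron from the +2 ion. For each element: Li²⁺ is already 1 electron into the core; C²⁺ still has 2 valence electrons; O²⁺ still has 4 valence electrons.
Pulling an electron out of a noble-gas core costs far more than removing a remaining valence electron, so Li sits at the high end of IE_3.
Valence configurations: C²⁺ [He]2s², O²⁺ [He]2s²2p².
Tabulated IE_3 (kJ/mol): Li 11815, C 4620, O 5300.
Hence IE_3: C < O < Li.

C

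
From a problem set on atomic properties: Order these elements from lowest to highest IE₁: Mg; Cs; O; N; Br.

Cs < Mg < Br < O < N

N is in period 2, group 15; O is in period 2, group 16; Mg is in period 3, group 2; Br is in period 4, group 17; Cs is in period 6, group 1.
First ionization energy rises across a period (greater Z_eff holds electrons more tightly) and falls down a group (valence electrons are farther from the nucleus).
Here both period and group differ, so the two effects have to be weighed against each other.
Mg > Cs: relative to Cs, both the across-period and down-group shifts push Mg's first ionization energy up.
Br > Mg: the two effects oppose for this pair; the across-period effect wins (1140 vs 738 kJ/mol).
O > Br: period and group pull opposite ways; the down-group shift dominates (1314 vs 1140 kJ/mol).
N > O: this pair runs against the simple trend — see the exception note.
Note the exception: N has a higher first ionization energy than O, contrary to the simple trend — pairing an electron in O's 2p⁴ costs repulsion energy, so O ionizes more easily than half-filled N (2p³).
Tabulated first ionization energy (kJ/mol): N 1402, O 1314, Mg 738, Br 1140, Cs 376.
So from lowest to highest: Cs < Mg < Br < O < N.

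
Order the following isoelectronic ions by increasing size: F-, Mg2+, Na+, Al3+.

All of these have 10 electrons, so size is governed by nuclear charge alone: the more protons, the stronger the pull on the same electron cloud, and the smaller the ion.
Nuclear charges: Al3+ (Z=13), Mg2+ (Z=12), Na+ (Z=11), F- (Z=9).
Smallest to largest: Al3+ < Mg2+ < Na+ < F-.

Al3+ < Mg2+ < Na+ < F-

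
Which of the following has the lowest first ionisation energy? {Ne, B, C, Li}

Li is in period 2, group 1; B is in period 2, group 13; C is in period 2, group 14; Ne is in period 2, group 18.
Removing the outermost electron gets harder across a period and easier down a group.
All lie in period 2, so first ionization energy increases left to right.
The lowest first ionisation energy among these belongs to Li.

Li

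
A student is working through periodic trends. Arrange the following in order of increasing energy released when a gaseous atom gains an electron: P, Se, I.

P is in period 3, group 15; Se is in period 4, group 16; I is in period 5, group 17.
Atoms with high Z_eff and room in the valence shell (especially the halogens) have the most exothermic electron affinities.
A diagonal step moves right (one effect) and down (the opposite effect) at once.
Se > P: the two effects oppose for this pair; the across-period effect wins (195 vs 72 kJ/mol).
I > Se: period and group pull opposite ways; the across-period shift dominates (295 vs 195 kJ/mol).
Tabulated electron affinity (kJ/mol): P 72, Se 195, I 295.
So from lowest to highest: P < Se < I.

P < Se < I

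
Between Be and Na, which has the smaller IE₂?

Be

The second ionization energy removes an electron from the +1 ion. For each element: Be⁺ still has 1 valence electron; Na⁺ is the bare [Ne] core.
Pulling an electron out of a noble-gas core costs far more than removing a remaining valence electron, so Na sits at the high end of IE_2.
Tabulated IE_2 (kJ/mol): Be 1757, Na 4562.
Overall IE_2 order: Be < Na.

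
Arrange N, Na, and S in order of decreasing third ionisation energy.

Na > N > S

IE_3 is the cost of taking one more electron from the +2 cation: N²⁺ still has 3 valence electrons; Na²⁺ is already 1 electron into the core; S²⁺ still has 4 valence electrons.
Breaking into a closed-shell core is much more expensive than removing a leftover valence electron — Na has the largest IE_3 here.
Valence configurations: N²⁺ [He]2s²2p¹, S²⁺ [Ne]3s²3p².
The numbers (kJ/mol): N 4578, Na 6910, S 3357.
Putting it together, IE_3: S < N < Na.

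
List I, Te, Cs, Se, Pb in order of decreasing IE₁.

I > Se > Te > Pb > Cs

Se is in period 4, group 16; Te is in period 5, group 16; I is in period 5, group 17; Cs is in period 6, group 1; Pb is in period 6, group 14.
First ionization energy rises across a period (greater Z_eff holds electrons more tightly) and falls down a group (valence electrons are farther from the nucleus).
These span different periods and groups, so the two trends combine.
Pb > Cs: both are in period 6; the period trend gives Pb the larger value.
Te > Pb: both effects reinforce here, so Te is clearly the higher of the two.
Se > Te: they share group 16; the group trend gives Se the larger value.
I > Se: the two effects oppose for this pair; the across-period effect wins (1008 vs 941 kJ/mol).
For reference (kJ/mol): Se 941, Te 869, I 1008, Cs 376, Pb 716.
So from highest to lowest: I > Se > Te > Pb > Cs.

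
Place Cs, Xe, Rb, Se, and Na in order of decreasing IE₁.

Xe > Se > Na > Rb > Cs

Na is in period 3, group 1; Se is in period 4, group 16; Rb is in period 5, group 1; Xe is in period 5, group 18; Cs is in period 6, group 1.
IE₁ increases left→right with effective nuclear charge and decreases top→bottom as the valence shell moves farther out.
These span different periods and groups, so the two trends combine.
Rb > Cs: Rb sits above Cs in group 1, so the down-group effect alone puts Rb higher.
Na > Rb: they share group 1; the group trend gives Na the larger value.
Se > Na: the two effects oppose for this pair; the across-period effect wins (941 vs 496 kJ/mol).
Xe > Se: the two effects oppose for this pair; the across-period effect wins (1170 vs 941 kJ/mol).
Approximate values (kJ/mol): Na 496, Se 941, Rb 403, Xe 1170, Cs 376.
So from highest to lowest: Xe > Se > Na > Rb > Cs.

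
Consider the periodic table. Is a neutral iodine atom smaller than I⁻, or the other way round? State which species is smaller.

Forming I⁻ adds 1 electron to I. More electron–electron repulsion in the same shell, with unchanged nuclear charge, lets the cloud expand.
An anion is larger than its parent atom: I⁻ > I.

I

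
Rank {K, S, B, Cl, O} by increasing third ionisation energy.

S < B < Cl < K < O

After 2 electrons have been removed, what remains? K²⁺ is already 1 electron into the core; S²⁺ still has 4 valence electrons; B²⁺ still has 1 valence electron; Cl²⁺ still has 5 valence electrons; O²⁺ still has 4 valence electrons.
Usually core removal costs more than valence removal, but here the competition is close: a tightly held n=2 valence electron can cost more to remove than an n=3 core electron, so the actual values have to decide it.
Valence configurations: S²⁺ [Ne]3s²3p², B²⁺ [He]2s¹, Cl²⁺ [Ne]3s²3p³, O²⁺ [He]2s²2p².
Approximate IE_3 values (kJ/mol): K 4420, S 3357, B 3660, Cl 3822, O 5300.
Putting it together, IE_3: S < B < Cl < K < O.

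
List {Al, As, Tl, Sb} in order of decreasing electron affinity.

Al is in period 3, group 13; As is in period 4, group 15; Sb is in period 5, group 15; Tl is in period 6, group 13.
Adding an electron releases more energy for atoms nearer the top right (short of the noble gases).
Here both period and group differ, so the two effects have to be weighed against each other.
Al > Tl: they share group 13; the group trend gives Al the larger value.
As > Al: the two effects oppose for this pair; the across-period effect wins (78 vs 42 kJ/mol).
Sb > As: this pair runs against the simple trend — see the exception note.
Note the exception: Sb has a higher electron affinity than As, contrary to the simple trend — both are half-filled np³, but the pairing/repulsion penalty for the added electron shrinks as the p orbitals become larger and more diffuse down the group, and for Sb that outweighs the weaker nuclear attraction.
For reference (kJ/mol): Al 42, As 78, Sb 103, Tl 19.
So from highest to lowest: Sb > As > Al > Tl.

Sb > As > Al > Tl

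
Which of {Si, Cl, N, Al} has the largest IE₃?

IE_3 is the cost of taking one more electron from the +2 cation: Si²⁺ still has 2 valence electrons; Cl²⁺ still has 5 valence electrons; N²⁺ still has 3 valence electrons; Al²⁺ still has 1 valence electron.
All are still removing valence electrons, so compare the +2 ions as you would atoms: IE_3 generally rises across a period (higher Z_eff) and falls down a group (larger shell), subject to the usual subshell exceptions.
Valence configurations: Si²⁺ [Ne]3s², Cl²⁺ [Ne]3s²3p³, N²⁺ [He]2s²2p¹, Al²⁺ [Ne]3s¹.
Approximate IE_3 values (kJ/mol): Si 3232, Cl 3822, N 4578, Al 2745.
Overall IE_3 order: Al < Si < Cl < N.

N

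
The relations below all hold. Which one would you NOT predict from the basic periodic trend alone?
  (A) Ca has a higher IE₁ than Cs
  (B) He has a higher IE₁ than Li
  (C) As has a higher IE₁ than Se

(C)

The general trend: IE₁ increases across a period and decreases down a group.
(A) Ca (period 4, group 2) vs Cs (period 6, group 1): the stated order agrees with the simple trend.
(B) He (period 1, group 18) vs Li (period 2, group 1): the stated order agrees with the simple trend.
(C) As (period 4, group 15) vs Se (period 4, group 16): the stated order contradicts the simple trend.
The exception is (C): Se (4p⁴) ionizes more easily than half-filled As (4p³).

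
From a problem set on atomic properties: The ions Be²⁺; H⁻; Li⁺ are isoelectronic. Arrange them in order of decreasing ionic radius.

H⁻ > Li⁺ > Be²⁺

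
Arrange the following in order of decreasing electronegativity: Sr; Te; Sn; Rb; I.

I > Te > Sn > Sr > Rb

Electronegativity increases across a period and decreases down a group, tracking effective nuclear charge and atomic size.
All lie in period 5, so electronegativity increases left to right.
So from highest to lowest: I > Te > Sn > Sr > Rb.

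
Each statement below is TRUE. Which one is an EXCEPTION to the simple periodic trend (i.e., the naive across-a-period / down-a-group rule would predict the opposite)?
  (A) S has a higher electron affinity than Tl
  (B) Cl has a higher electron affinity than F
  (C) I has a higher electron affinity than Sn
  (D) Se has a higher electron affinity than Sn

The general trend: electron affinity increases across a period and decreases down a group.
(A) S (period 3, group 16) vs Tl (period 6, group 13): the stated order agrees with the simple trend.
(B) Cl (period 3, group 17) vs F (period 2, group 17): the stated order contradicts the simple trend.
(C) I (period 5, group 17) vs Sn (period 5, group 14): the stated order agrees with the simple trend.
(D) Se (period 4, group 16) vs Sn (period 5, group 14): the stated order agrees with the simple trend.
The exception is (B): F's small 2p subshell makes the incoming electron feel strong e⁻–e⁻ repulsion, so Cl actually releases more energy on gaining an electron.

(B)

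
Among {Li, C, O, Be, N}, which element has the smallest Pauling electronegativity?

Li

Li is in period 2, group 1; Be is in period 2, group 2; C is in period 2, group 14; N is in period 2, group 15; O is in period 2, group 16.
Smaller atoms with higher effective nuclear charge are more electronegative.
All lie in period 2, so electronegativity increases left to right.
The smallest Pauling electronegativity among these belongs to Li.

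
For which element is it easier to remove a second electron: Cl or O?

Cl

The second ionization energy removes an electron from the +1 ion. For each element: Cl⁺ still has 6 valence electrons; O⁺ still has 5 valence electrons.
All are still removing valence electrons, so compare the +1 ions as you would atoms: IE_2 generally rises across a period (higher Z_eff) and falls down a group (larger shell), subject to the usual subshell exceptions.
Valence configurations: Cl⁺ [Ne]3s²3p⁴, O⁺ [He]2s²2p³.
Approximate IE_2 values (kJ/mol): Cl 2298, O 3388.
So the second ionization energies run Cl < O.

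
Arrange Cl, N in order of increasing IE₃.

After 2 electrons have been removed, what remains? Cl²⁺ still has 5 valence electrons; N²⁺ still has 3 valence electrons.
All are still removing valence electrons, so compare the +2 ions as you would atoms: IE_3 generally rises across a period (higher Z_eff) and falls down a group (larger shell), subject to the usual subshell exceptions.
Valence configurations: Cl²⁺ [Ne]3s²3p³, N²⁺ [He]2s²2p¹.
The numbers (kJ/mol): Cl 3822, N 4578.
Overall IE_3 order: Cl < N.

Cl < N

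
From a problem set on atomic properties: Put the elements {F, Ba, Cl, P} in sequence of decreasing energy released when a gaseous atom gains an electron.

Cl > F > P > Ba

F is in period 2, group 17; P is in period 3, group 15; Cl is in period 3, group 17; Ba is in period 6, group 2.
Electron affinity generally becomes more exothermic across a period toward the halogens and less exothermic down a group.
Here both period and group differ, so the two effects have to be weighed against each other.
P > Ba: relative to Ba, both the across-period and down-group shifts push P's electron affinity up.
F > P: relative to P, both the across-period and down-group shifts push F's electron affinity up.
Cl > F: this pair runs against the simple trend — see the exception note.
Note the exception: Cl has a higher electron affinity than F, contrary to the simple trend — F's small 2p subshell makes the incoming electron feel strong e⁻–e⁻ repulsion, so Cl actually releases more energy on gaining an electron.
Approximate values (kJ/mol): F 328, P 72, Cl 349, Ba 14.
So from highest to lowest: Cl > F > P > Ba.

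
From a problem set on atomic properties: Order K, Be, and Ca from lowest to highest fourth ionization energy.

After 3 electrons have been removed, what remains? K³⁺ is already 2 electrons into the core; Be³⁺ is already 1 electron into the core; Ca³⁺ is already 1 electron into the core.
All of these are removing an electron from a noble-gas core or deeper; the smaller core (lower principal quantum number) is held far more tightly, and within a period the higher nuclear charge binds the same core more tightly.
Tabulated IE_4 (kJ/mol): K 5877, Be 21007, Ca 6491.
Hence IE_4: K < Ca < Be.

K < Ca < Be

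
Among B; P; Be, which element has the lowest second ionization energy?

Be

The second ionization energy removes an electron from the +1 ion. For each element: B⁺ still has 2 valence electrons; P⁺ still has 4 valence electrons; Be⁺ still has 1 valence electron.
All are still removing valence electrons, so compare the +1 ions as you would atoms: IE_2 generally rises across a period (higher Z_eff) and falls down a group (larger shell), subject to the usual subshell exceptions.
Valence configurations: B⁺ [He]2s², P⁺ [Ne]3s²3p², Be⁺ [He]2s¹.
Approximate IE_2 values (kJ/mol): B 2427, P 1907, Be 1757.
Overall IE_2 order: Be < P < B.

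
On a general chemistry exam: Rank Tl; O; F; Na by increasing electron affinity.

Tl < Na < O < F

O is in period 2, group 16; F is in period 2, group 17; Na is in period 3, group 1; Tl is in period 6, group 13.
EA tends to increase across a period and decrease down a group, though the pattern is less regular than for IE or radius.
Neither a single period nor a single group — weigh both effects.
Na > Tl: the two effects oppose for this pair; the down-group effect wins (53 vs 19 kJ/mol).
O > Na: both effects reinforce here, so O is clearly the higher of the two.
F > O: both are in period 2; the period trend gives F the larger value.
For reference (kJ/mol): O 141, F 328, Na 53, Tl 19.
So from lowest to highest: Tl < Na < O < F.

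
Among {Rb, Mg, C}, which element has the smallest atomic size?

C

C is in period 2, group 14; Mg is in period 3, group 2; Rb is in period 5, group 1.
Across a period the added protons contract the valence shell; down a group each new principal shell makes the atom larger.
These span different periods and groups, so the two trends combine.
Mg > C: relative to C, both the across-period and down-group shifts push Mg's atomic radius up.
Rb > Mg: relative to Mg, both the across-period and down-group shifts push Rb's atomic radius up.
For reference (pm): C 75, Mg 139, Rb 210.
The smallest atomic size among these belongs to C.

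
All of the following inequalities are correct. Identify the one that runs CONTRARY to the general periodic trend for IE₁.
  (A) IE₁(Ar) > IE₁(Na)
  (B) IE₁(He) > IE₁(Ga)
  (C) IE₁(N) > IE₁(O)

The general trend: IE₁ increases across a period and decreases down a group.
(A) Ar (period 3, group 18) vs Na (period 3, group 1): the stated order agrees with the simple trend.
(B) He (period 1, group 18) vs Ga (period 4, group 13): the stated order agrees with the simple trend.
(C) N (period 2, group 15) vs O (period 2, group 16): the stated order contradicts the simple trend.
The exception is (C): pairing an electron in O's 2p⁴ costs repulsion energy, so O ionizes more easily than half-filled N (2p³).

(C)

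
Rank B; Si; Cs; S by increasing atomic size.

B < S < Si < Cs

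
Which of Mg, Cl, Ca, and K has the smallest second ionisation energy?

Ca

After 1 electron has been removed, what remains? Mg⁺ still has 1 valence electron; Cl⁺ still has 6 valence electrons; Ca⁺ still has 1 valence electron; K⁺ is the bare [Ar] core.
Breaking into a closed-shell core is much more expensive than removing a leftover valence electron — K has the largest IE_2 here.
Valence configurations: Mg⁺ [Ne]3s¹, Cl⁺ [Ne]3s²3p⁴, Ca⁺ [Ar]4s¹.
Tabulated IE_2 (kJ/mol): Mg 1451, Cl 2298, Ca 1145, K 3052.
Overall IE_2 order: Ca < Mg < Cl < K.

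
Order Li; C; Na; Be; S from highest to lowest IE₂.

Li > Na > C > S > Be

Consider each +1 ion: Li⁺ is the bare [He] core; C⁺ still has 3 valence electrons; Na⁺ is the bare [Ne] core; Be⁺ still has 1 valence electron; S⁺ still has 5 valence electrons.
Breaking into a closed-shell core is much more expensive than removing a leftover valence electron — Na and Li have the largest IE_2 here.
Valence configurations: C⁺ [He]2s²2p¹, Be⁺ [He]2s¹, S⁺ [Ne]3s²3p³.
The numbers (kJ/mol): Li 7298, C 2353, Na 4562, Be 1757, S 2252.
Hence IE_2: Be < S < C < Na < Li.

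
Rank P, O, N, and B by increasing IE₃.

P < B < N < O

The third ionization energy removes an electron from the +2 ion. For each element: P²⁺ still has 3 valence electrons; O²⁺ still has 4 valence electrons; N²⁺ still has 3 valence electrons; B²⁺ still has 1 valence electron.
All are still removing valence electrons, so compare the +2 ions as you would atoms: IE_3 generally rises across a period (higher Z_eff) and falls down a group (larger shell), subject to the usual subshell exceptions.
Valence configurations: P²⁺ [Ne]3s²3p¹, O²⁺ [He]2s²2p², N²⁺ [He]2s²2p¹, B²⁺ [He]2s¹.
Tabulated IE_3 (kJ/mol): P 2914, O 5300, N 4578, B 3660.
Hence IE_3: P < B < N < O.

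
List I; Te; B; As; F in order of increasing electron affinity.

B, As, Te, I, F

B is in period 2, group 13; F is in period 2, group 17; As is in period 4, group 15; Te is in period 5, group 16; I is in period 5, group 17.
Atoms with high Z_eff and room in the valence shell (especially the halogens) have the most exothermic electron affinities.
These span different periods and groups, so the two trends combine.
As > B: the two effects oppose for this pair; the across-period effect wins (78 vs 27 kJ/mol).
Te > As: period and group pull opposite ways; the across-period shift dominates (190 vs 78 kJ/mol).
I > Te: both are in period 5; the period trend gives I the larger value.
F > I: they share group 17; the group trend gives F the larger value.
For reference (kJ/mol): B 27, F 328, As 78, Te 190, I 295.
So from lowest to highest: B < As < Te < I < F.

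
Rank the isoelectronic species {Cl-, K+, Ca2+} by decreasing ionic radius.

All of these have 18 electrons, so size is governed by nuclear charge alone: the more protons, the stronger the pull on the same electron cloud, and the smaller the ion.
Nuclear charges: Ca2+ (Z=20), K+ (Z=19), Cl- (Z=17).
Largest to smallest: Cl- > K+ > Ca2+.

Cl- > K+ > Ca2+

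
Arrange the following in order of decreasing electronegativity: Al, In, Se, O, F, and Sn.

O is in period 2, group 16; F is in period 2, group 17; Al is in period 3, group 13; Se is in period 4, group 16; In is in period 5, group 13; Sn is in period 5, group 14.
Smaller atoms with higher effective nuclear charge are more electronegative.
These span different periods and groups, so the two trends combine.
In > Al: this pair runs against the simple trend — see the exception note.
Sn > In: both are in period 5; the period trend gives Sn the larger value.
Se > Sn: both effects reinforce here, so Se is clearly the higher of the two.
O > Se: O sits above Se in group 16, so the down-group effect alone puts O higher.
F > O: F lies to the right of O in period 2, so the across-period effect alone puts F higher.
Note the exception: In has a higher electronegativity than Al, contrary to the simple trend — poor shielding by filled d (and f) subshells raises the heavier element's effective nuclear charge more than the simple down-group trend predicts.
For reference (Pauling): O 3.44, F 3.98, Al 1.61, Se 2.55, In 1.78, Sn 1.96.
So from highest to lowest: F > O > Se > Sn > In > Al.

F > O > Se > Sn > In > Al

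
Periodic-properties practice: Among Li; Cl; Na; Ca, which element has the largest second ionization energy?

Li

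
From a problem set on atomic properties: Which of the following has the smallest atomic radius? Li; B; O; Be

Li is in period 2, group 1; Be is in period 2, group 2; B is in period 2, group 13; O is in period 2, group 16.
Moving right in a period, electrons are added to the same shell under a stronger nuclear pull, so atoms get smaller; moving down, a new shell is opened and atoms get larger.
All lie in period 2, so atomic radius increases right to left.
The smallest atomic radius among these belongs to O.

O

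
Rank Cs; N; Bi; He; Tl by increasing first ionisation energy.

Cs, Tl, Bi, N, He

He is in period 1, group 18; N is in period 2, group 15; Cs is in period 6, group 1; Tl is in period 6, group 13; Bi is in period 6, group 15.
Removing the outermost electron gets harder across a period and easier down a group.
Neither a single period nor a single group — weigh both effects.
Tl > Cs: both are in period 6; the period trend gives Tl the larger value.
Bi > Tl: both are in period 6; the period trend gives Bi the larger value.
N > Bi: N sits above Bi in group 15, so the down-group effect alone puts N higher.
He > N: both effects reinforce here, so He is clearly the higher of the two.
Approximate values (kJ/mol): He 2372, N 1402, Cs 376, Tl 589, Bi 703.
So from lowest to highest: Cs < Tl < Bi < N < He.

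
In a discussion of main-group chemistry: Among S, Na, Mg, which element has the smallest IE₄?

IE_4 is the cost of taking one more electron from the +3 cation: S³⁺ still has 3 valence electrons; Na³⁺ is already 2 electrons into the core; Mg³⁺ is already 1 electron into the core.
Core electrons are held far more tightly than valence electrons, so Na and Mg top the IE_4 order.
The numbers (kJ/mol): S 4556, Na 9543, Mg 10543.
So the fourth ionization energies run S < Na < Mg.

S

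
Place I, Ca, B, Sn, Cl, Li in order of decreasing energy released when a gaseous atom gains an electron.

Cl > I > Sn > Li > B > Ca

Li is in period 2, group 1; B is in period 2, group 13; Cl is in period 3, group 17; Ca is in period 4, group 2; Sn is in period 5, group 14; I is in period 5, group 17.
Atoms with high Z_eff and room in the valence shell (especially the halogens) have the most exothermic electron affinities.
Neither a single period nor a single group — weigh both effects.
B > Ca: both effects reinforce here, so B is clearly the higher of the two.
Li > B: this pair runs against the simple trend — see the exception note.
Sn > Li: period and group pull opposite ways; the across-period shift dominates (107 vs 60 kJ/mol).
I > Sn: I lies to the right of Sn in period 5, so the across-period effect alone puts I higher.
Cl > I: they share group 17; the group trend gives Cl the larger value.
Note the exception: Li has a higher electron affinity than B, contrary to the simple trend — B's ns²np¹ configuration gives only a small electron affinity — the sparsely filled np subshell binds an added electron weakly.
Approximate values (kJ/mol): Li 60, B 27, Cl 349, Ca 2, Sn 107, I 295.
So from highest to lowest: Cl > I > Sn > Li > B > Ca.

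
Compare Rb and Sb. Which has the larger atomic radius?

Rb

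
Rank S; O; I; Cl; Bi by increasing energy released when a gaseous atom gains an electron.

Bi < O < S < I < Cl

Adding an electron releases more energy for atoms nearer the top right (short of the noble gases).
These span different periods and groups, so the two trends combine.
O > Bi: both effects reinforce here, so O is clearly the higher of the two.
S > O: this pair runs against the simple trend — see the exception note.
I > S: the two effects oppose for this pair; the across-period effect wins (295 vs 200 kJ/mol).
Cl > I: they share group 17; the group trend gives Cl the larger value.
Note the exception: S has a higher electron affinity than O, contrary to the simple trend — the compact 2p subshell of O repels the added electron more than S's larger 3p does.
For reference (kJ/mol): O 141, S 200, Cl 349, I 295, Bi 91.
So from lowest to highest: Bi < O < S < I < Cl.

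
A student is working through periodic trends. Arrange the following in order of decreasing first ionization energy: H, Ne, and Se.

H is in period 1, group 1; Ne is in period 2, group 18; Se is in period 4, group 16.
First ionization energy rises across a period (greater Z_eff holds electrons more tightly) and falls down a group (valence electrons are farther from the nucleus).
These span different periods and groups, so the two trends combine.
H > Se: the two effects oppose for this pair; the down-group effect wins (1312 vs 941 kJ/mol).
Ne > H: period and group pull opposite ways; the across-period shift dominates (2081 vs 1312 kJ/mol).
For reference (kJ/mol): H 1312, Ne 2081, Se 941.
So from highest to lowest: Ne > H > Se.

Ne, H, Se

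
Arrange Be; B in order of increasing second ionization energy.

Consider each +1 ion: Be⁺ still has 1 valence electron; B⁺ still has 2 valence electrons.
All are still removing valence electrons, so compare the +1 ions as you would atoms: IE_2 generally rises across a period (higher Z_eff) and falls down a group (larger shell), subject to the usual subshell exceptions.
Valence configurations: Be⁺ [He]2s¹, B⁺ [He]2s².
Tabulated IE_2 (kJ/mol): Be 1757, B 2427.
Overall IE_2 order: Be < B.

Be < B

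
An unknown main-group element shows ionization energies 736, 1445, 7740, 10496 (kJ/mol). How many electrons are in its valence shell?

2

Look for the largest jump between consecutive ionization energies: IE3/IE2 ≈ 5.4, far larger than any earlier ratio.
That jump marks the point where a core electron is being removed. So the atom has 2 valence electrons.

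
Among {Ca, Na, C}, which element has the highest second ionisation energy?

Na

After 1 electron has been removed, what remains? Ca⁺ still has 1 valence electron; Na⁺ is the bare [Ne] core; C⁺ still has 3 valence electrons.
Core electrons are held far more tightly than valence electrons, so Na tops the IE_2 order.
Valence configurations: Ca⁺ [Ar]4s¹, C⁺ [He]2s²2p¹.
The numbers (kJ/mol): Ca 1145, Na 4562, C 2353.
Overall IE_2 order: Ca < C < Na.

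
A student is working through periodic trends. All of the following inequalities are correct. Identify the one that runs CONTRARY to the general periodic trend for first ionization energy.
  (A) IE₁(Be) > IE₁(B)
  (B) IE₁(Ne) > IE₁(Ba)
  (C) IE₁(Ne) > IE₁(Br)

(A)

The general trend: first ionization energy increases across a period and decreases down a group.
(A) Be (period 2, group 2) vs B (period 2, group 13): the stated order contradicts the simple trend.
(B) Ne (period 2, group 18) vs Ba (period 6, group 2): the stated order agrees with the simple trend.
(C) Ne (period 2, group 18) vs Br (period 4, group 17): the stated order agrees with the simple trend.
The exception is (A): removing B's lone 2p electron is easier than breaking Be's filled 2s².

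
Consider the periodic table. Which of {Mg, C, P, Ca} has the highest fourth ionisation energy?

Consider each +3 ion: Mg³⁺ is already 1 electron into the core; C³⁺ still has 1 valence electron; P³⁺ still has 2 valence electrons; Ca³⁺ is already 1 electron into the core.
Core electrons are held far more tightly than valence electrons, so Ca and Mg top the IE_4 order.
Valence configurations: C³⁺ [He]2s¹, P³⁺ [Ne]3s².
Approximate IE_4 values (kJ/mol): Mg 10543, C 6223, P 4964, Ca 6491.
Hence IE_4: P < C < Ca < Mg.

Mg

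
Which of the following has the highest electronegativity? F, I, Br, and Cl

F is in period 2, group 17; Cl is in period 3, group 17; Br is in period 4, group 17; I is in period 5, group 17.
Smaller atoms with higher effective nuclear charge are more electronegative.
All are in group 17, so electronegativity increases up the group.
The highest electronegativity among these belongs to F.

F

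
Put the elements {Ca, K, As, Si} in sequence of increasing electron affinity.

Si is in period 3, group 14; K is in period 4, group 1; Ca is in period 4, group 2; As is in period 4, group 15.
Adding an electron releases more energy for atoms nearer the top right (short of the noble gases).
These span different periods and groups, so the two trends combine.
K > Ca: this pair runs against the simple trend — see the exception note.
As > K: As lies to the right of K in period 4, so the across-period effect alone puts As higher.
Si > As: the two effects oppose for this pair; the down-group effect wins (134 vs 78 kJ/mol).
Note the exception: K has a higher electron affinity than Ca, contrary to the simple trend — adding an electron to Ca (ns²) has to open a new, higher-energy np subshell, which is unfavourable.
For reference (kJ/mol): Si 134, K 48, Ca 2, As 78.
So from lowest to highest: Ca < K < As < Si.

Ca < K < As < Si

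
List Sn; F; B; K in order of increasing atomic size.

B is in period 2, group 13; F is in period 2, group 17; K is in period 4, group 1; Sn is in period 5, group 14.
Radius decreases left→right (rising Z_eff, same n) and increases top→bottom (higher n).
Here both period and group differ, so the two effects have to be weighed against each other.
B > F: B lies to the left of F in period 2, so the across-period effect alone puts B larger.
Sn > B: period and group pull opposite ways; the down-group shift dominates (140 vs 85 pm).
K > Sn: period and group pull opposite ways; the across-period shift dominates (196 vs 140 pm).
Tabulated atomic radius (pm): B 85, F 64, K 196, Sn 140.
So from smallest to largest: F < B < Sn < K.

F, B, Sn, K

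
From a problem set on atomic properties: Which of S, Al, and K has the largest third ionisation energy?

IE_3 is the cost of taking one more electron from the +2 cation: S²⁺ still has 4 valence electrons; Al²⁺ still has 1 valence electron; K²⁺ is already 1 electron into the core.
Breaking into a closed-shell core is much more expensive than removing a leftover valence electron — K has the largest IE_3 here.
Valence configurations: S²⁺ [Ne]3s²3p², Al²⁺ [Ne]3s¹.
The numbers (kJ/mol): S 3357, Al 2745, K 4420.
Putting it together, IE_3: Al < S < K.

K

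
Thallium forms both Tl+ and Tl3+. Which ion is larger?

Tl+

Both ions have Z = 81 protons, but Tl3+ has lost more electrons, so its remaining electrons feel a larger effective nuclear charge per electron and are pulled in more tightly.
Higher positive charge → smaller ion, so Tl+ > Tl3+.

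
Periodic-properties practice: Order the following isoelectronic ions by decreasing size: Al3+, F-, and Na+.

F-, Na+, Al3+

All of these have 10 electrons, so size is governed by nuclear charge alone: the more protons, the stronger the pull on the same electron cloud, and the smaller the ion.
Nuclear charges: Al3+ (Z=13), Na+ (Z=11), F- (Z=9).
Largest to smallest: F- > Na+ > Al3+.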